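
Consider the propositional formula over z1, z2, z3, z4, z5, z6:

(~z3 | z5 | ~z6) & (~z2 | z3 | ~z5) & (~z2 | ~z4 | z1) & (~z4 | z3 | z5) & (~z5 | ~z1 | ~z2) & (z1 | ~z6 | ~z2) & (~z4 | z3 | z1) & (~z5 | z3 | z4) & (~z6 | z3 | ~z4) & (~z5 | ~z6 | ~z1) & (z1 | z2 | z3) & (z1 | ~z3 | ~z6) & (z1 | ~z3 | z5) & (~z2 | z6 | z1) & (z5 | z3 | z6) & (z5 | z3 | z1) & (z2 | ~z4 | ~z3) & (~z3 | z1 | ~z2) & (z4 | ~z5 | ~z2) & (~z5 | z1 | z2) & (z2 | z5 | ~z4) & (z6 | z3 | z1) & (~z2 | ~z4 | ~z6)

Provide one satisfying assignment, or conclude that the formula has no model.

z1: 1, z2: 1, z3: 1, z4: 0, z5: 0, z6: 0

Branch on z3: set z3 = 1.
Branch on z5: set z5 = 0.
Unit clause (~z6) forces z6 = 0.
Unit clause (z1) forces z1 = 1.
Branch on z2: set z2 = 1.
Every clause is now satisfied; z4 is unconstrained.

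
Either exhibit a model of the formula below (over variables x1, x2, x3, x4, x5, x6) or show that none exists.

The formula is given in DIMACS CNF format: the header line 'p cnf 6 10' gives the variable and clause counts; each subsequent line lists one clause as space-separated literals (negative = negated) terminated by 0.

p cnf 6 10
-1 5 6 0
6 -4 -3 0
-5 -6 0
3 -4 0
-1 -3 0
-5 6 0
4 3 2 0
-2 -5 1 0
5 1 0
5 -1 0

Case x5 = False:
From the singleton clause (x1), x1 = True.
Now (¬x1) is unsatisfied and unit — conflict.
Undo x5 and try x5 = True.
From the singleton clause (¬x6), x6 = False.
Now (x6) is unsatisfied and unit — conflict.
Neither x5 = True nor x5 = False works.

UNSATISFIABLE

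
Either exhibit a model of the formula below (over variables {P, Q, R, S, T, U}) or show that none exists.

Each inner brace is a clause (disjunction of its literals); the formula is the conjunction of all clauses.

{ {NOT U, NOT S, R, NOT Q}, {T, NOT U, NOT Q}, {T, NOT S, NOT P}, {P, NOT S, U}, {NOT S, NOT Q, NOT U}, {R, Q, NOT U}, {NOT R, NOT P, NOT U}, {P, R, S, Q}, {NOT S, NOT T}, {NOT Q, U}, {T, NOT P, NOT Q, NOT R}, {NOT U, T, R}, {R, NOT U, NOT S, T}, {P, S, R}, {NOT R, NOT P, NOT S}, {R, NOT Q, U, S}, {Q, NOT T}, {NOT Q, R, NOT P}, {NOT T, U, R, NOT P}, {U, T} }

P: false,  Q: false,  R: true,  S: false,  T: false,  U: true

Try S = false.
Try Q = false.
(NOT T) alone gives T = false.
(U) alone gives U = true.
(R) alone gives R = true.
(NOT P) alone gives P = false.
This assignment satisfies each clause.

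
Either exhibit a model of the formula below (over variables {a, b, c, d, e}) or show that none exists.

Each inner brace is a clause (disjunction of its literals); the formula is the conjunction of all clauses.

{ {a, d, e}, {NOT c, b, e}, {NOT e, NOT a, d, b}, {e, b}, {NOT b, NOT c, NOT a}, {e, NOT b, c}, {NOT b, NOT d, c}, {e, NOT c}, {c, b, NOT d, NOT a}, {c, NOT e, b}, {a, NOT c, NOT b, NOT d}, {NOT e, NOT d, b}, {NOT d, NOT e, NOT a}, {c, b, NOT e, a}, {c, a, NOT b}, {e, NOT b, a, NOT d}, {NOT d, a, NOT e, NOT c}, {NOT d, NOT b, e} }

Suppose e = true.
Suppose c = false.
The clause (b) is unit, so b = true.
The clause (NOT d) is unit, so d = false.
The clause (a) is unit, so a = true.
All clauses are satisfied.

a=true; b=true; c=false; d=false; e=true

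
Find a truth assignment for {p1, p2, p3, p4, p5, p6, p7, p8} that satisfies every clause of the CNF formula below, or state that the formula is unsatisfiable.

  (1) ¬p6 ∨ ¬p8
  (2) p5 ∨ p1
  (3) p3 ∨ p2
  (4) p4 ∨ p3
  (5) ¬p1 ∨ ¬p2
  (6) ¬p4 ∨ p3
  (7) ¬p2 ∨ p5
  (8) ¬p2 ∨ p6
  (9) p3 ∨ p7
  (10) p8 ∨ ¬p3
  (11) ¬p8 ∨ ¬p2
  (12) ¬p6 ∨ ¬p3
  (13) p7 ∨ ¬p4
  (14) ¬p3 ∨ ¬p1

p1 ↦ False,  p2 ↦ False,  p3 ↦ True,  p4 ↦ False,  p5 ↦ True,  p6 ↦ False,  p7 ↦ False,  p8 ↦ True

Try p6 = False.
From the singleton clause (¬p2), p2 = False.
From the singleton clause (p3), p3 = True.
From the singleton clause (p8), p8 = True.
From the singleton clause (¬p1), p1 = False.
From the singleton clause (p5), p5 = True.
Try p7 = False.
From the singleton clause (¬p4), p4 = False.
Every clause now holds.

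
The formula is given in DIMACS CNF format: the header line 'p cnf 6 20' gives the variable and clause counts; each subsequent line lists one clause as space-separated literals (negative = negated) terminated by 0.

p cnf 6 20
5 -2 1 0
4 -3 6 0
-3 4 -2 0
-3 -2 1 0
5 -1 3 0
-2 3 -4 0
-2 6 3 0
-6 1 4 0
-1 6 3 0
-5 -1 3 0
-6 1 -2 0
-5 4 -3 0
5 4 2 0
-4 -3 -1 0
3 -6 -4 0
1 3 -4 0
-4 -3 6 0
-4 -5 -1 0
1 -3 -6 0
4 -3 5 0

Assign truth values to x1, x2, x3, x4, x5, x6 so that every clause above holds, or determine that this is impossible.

Branch on x5: set x5 = True.
Branch on x1: set x1 = False.
Branch on x3: set x3 = False.
(¬x4) alone gives x4 = False.
(¬x6) alone gives x6 = False.
(¬x2) alone gives x2 = False.
All clauses are satisfied.

x1=False, x2=False, x3=False, x4=False, x5=True, x6=False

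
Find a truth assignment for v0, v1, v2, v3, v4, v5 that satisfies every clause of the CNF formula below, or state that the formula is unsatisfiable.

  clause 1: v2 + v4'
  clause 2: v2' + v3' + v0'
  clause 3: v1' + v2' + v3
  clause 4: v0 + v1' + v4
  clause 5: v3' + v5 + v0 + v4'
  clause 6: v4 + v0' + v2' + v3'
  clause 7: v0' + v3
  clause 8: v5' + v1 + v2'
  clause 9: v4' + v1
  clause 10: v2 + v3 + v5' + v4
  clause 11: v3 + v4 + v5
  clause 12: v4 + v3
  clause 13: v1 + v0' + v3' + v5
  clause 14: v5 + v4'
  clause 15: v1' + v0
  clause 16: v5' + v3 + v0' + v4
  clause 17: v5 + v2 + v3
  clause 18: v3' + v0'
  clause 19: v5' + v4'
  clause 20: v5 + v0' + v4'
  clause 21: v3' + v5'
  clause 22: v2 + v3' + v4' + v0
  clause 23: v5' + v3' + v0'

v0 ↦ 0, v1 ↦ 0, v2 ↦ 1, v3 ↦ 1, v4 ↦ 0, v5 ↦ 0

Suppose v2 = 1.
Suppose v3 = 1.
Unit clause (v0') forces v0 = 0.
Unit clause (v1') forces v1 = 0.
Unit clause (v5') forces v5 = 0.
Unit clause (v4') forces v4 = 0.
Every clause now holds.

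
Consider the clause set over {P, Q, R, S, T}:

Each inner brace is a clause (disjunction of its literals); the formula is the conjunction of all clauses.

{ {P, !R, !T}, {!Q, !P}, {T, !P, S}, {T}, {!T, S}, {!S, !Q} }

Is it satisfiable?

Yes

(T) alone gives T = true.
(S) alone gives S = true.
(!Q) alone gives Q = false.
Case P = true:
No clause remains; R is free.
A satisfying assignment: P=true; Q=false; R=true; S=true; T=true.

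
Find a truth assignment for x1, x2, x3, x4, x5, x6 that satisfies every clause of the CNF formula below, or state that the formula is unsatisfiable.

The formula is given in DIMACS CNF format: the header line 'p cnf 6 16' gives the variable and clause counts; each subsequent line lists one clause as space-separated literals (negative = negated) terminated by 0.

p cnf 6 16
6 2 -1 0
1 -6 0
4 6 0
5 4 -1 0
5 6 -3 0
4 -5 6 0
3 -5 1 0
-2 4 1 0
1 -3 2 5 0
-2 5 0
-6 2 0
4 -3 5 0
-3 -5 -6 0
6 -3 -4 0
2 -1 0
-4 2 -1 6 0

x1 ↦ True,  x2 ↦ True,  x3 ↦ False,  x4 ↦ False,  x5 ↦ True,  x6 ↦ True

Try x1 = True.
(x2) alone gives x2 = True.
(x5) alone gives x5 = True.
Try x4 = False.
(x6) alone gives x6 = True.
(¬x3) alone gives x3 = False.
All clauses are satisfied.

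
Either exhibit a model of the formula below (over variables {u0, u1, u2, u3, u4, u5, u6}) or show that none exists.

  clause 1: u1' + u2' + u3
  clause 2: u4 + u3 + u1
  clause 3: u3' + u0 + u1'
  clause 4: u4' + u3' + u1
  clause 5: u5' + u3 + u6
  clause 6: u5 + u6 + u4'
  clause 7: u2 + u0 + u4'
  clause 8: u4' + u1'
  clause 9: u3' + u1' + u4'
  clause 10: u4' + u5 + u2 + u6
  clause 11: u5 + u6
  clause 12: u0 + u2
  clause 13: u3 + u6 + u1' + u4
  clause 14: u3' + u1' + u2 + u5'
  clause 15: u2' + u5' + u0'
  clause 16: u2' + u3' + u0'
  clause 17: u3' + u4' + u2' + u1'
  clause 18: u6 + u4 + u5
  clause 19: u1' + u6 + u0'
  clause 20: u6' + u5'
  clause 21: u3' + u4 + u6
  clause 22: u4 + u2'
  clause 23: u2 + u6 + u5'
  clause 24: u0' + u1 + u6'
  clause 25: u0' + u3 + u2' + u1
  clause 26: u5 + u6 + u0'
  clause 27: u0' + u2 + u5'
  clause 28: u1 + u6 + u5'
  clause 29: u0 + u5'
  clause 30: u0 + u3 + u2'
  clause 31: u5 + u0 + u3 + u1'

Suppose u4 = 0.
(u2') alone gives u2 = 0.
(u0) alone gives u0 = 1.
(u5') alone gives u5 = 0.
(u6) alone gives u6 = 1.
(u1) alone gives u1 = 1.
No clause remains; u3 is free.

u0: 1, u1: 1, u2: 0, u3: 0, u4: 0, u5: 0, u6: 1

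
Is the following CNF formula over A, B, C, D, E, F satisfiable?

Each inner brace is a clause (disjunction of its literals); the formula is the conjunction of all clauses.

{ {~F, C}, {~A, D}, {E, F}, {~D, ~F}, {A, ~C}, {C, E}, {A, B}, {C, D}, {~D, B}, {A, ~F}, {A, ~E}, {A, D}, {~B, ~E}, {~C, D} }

Unsatisfiable

Try F = 0.
From the singleton clause (E), E = 1.
From the singleton clause (A), A = 1.
From the singleton clause (D), D = 1.
From the singleton clause (B), B = 1.
Now (~B) is unsatisfied and unit — conflict.
Undo F and try F = 1.
From the singleton clause (C), C = 1.
From the singleton clause (~D), D = 0.
Now (D) is unsatisfied and unit — conflict.
Either choice for F ends in contradiction.
No assignment satisfies every clause.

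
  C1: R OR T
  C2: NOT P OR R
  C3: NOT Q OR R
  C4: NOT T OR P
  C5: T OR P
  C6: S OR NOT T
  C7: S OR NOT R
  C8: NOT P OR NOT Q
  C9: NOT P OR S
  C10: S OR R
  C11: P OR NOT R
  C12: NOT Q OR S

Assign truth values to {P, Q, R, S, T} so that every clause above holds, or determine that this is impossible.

Branch on R: set R = true.
(S) alone gives S = true.
(P) alone gives P = true.
(NOT Q) alone gives Q = false.
No clause remains; T is free.

P: true,  Q: false,  R: true,  S: true,  T: false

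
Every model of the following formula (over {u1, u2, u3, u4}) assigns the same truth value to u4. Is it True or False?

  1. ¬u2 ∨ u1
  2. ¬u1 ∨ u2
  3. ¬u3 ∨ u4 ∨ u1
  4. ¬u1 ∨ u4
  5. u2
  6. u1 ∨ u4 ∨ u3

True

Suppose u4 = False.
Unit clause (¬u1) forces u1 = False.
Unit clause (¬u2) forces u2 = False.
That conflicts with the unit clause (u2).
So every satisfying assignment has u4 = True.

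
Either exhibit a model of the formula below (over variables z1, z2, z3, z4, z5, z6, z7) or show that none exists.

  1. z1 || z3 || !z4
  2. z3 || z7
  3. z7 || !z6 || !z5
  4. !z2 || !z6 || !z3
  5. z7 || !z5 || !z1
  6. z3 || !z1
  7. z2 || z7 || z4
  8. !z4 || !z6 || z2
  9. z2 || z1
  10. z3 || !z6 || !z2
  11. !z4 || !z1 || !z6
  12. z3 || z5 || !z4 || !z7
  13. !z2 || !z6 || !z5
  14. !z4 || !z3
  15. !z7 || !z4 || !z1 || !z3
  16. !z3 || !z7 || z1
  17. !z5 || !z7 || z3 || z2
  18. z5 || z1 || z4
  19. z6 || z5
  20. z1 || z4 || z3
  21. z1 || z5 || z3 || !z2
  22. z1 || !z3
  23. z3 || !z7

z1 ↦ true,  z2 ↦ true,  z3 ↦ true,  z4 ↦ false,  z5 ↦ true,  z6 ↦ false,  z7 ↦ true

Suppose z3 = true.
The clause (!z4) is unit, so z4 = false.
The clause (z1) is unit, so z1 = true.
Suppose z2 = true.
The clause (!z6) is unit, so z6 = false.
The clause (z5) is unit, so z5 = true.
The clause (z7) is unit, so z7 = true.
All clauses are satisfied.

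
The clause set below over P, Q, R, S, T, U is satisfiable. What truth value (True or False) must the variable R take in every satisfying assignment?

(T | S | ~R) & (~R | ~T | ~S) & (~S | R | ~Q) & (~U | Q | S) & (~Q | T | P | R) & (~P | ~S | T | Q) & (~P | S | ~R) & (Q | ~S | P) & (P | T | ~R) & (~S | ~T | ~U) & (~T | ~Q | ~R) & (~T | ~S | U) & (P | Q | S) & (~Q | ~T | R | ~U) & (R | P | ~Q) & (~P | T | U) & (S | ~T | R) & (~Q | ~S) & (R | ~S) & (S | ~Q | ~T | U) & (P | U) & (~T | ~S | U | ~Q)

Suppose R = 1.
Branch on T: set T = 1.
The clause (~S) is unit, so S = 0.
The clause (~P) is unit, so P = 0.
The clause (~Q) is unit, so Q = 0.
Now (Q) is unsatisfied and unit — conflict.
So T must be the other value — set T = 0.
The clause (S) is unit, so S = 1.
The clause (P) is unit, so P = 1.
The clause (Q) is unit, so Q = 1.
Now (~Q) is unsatisfied and unit — conflict.
Either choice for T ends in contradiction.
So every satisfying assignment has R = False.

False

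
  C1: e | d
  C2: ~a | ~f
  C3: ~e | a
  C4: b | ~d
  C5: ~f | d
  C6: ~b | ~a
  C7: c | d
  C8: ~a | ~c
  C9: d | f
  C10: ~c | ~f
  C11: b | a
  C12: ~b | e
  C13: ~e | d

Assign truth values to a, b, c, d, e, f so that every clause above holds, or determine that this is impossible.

UNSATISFIABLE

Case e = 1:
Unit clause (a) forces a = 1.
Unit clause (~f) forces f = 0.
Unit clause (~b) forces b = 0.
Unit clause (~d) forces d = 0.
That conflicts with the unit clause (d).
Backtrack on e: now try e = 0.
Unit clause (d) forces d = 1.
Unit clause (b) forces b = 1.
That conflicts with the unit clause (~b).
Neither e = 1 nor e = 0 works.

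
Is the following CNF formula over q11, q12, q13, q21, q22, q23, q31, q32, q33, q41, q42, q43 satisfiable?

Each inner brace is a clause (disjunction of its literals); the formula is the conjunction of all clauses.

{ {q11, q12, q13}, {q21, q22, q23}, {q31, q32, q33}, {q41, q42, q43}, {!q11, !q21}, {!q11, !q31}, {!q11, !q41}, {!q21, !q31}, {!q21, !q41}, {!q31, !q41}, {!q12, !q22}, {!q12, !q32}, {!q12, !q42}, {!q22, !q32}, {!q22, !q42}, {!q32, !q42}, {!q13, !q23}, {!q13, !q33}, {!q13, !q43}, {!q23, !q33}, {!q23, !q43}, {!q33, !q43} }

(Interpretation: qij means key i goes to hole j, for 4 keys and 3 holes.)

No, unsatisfiable

Branch on q11: set q11 = false.
Branch on q12: set q12 = true.
Unit clause (!q22) forces q22 = false.
Unit clause (!q32) forces q32 = false.
Unit clause (!q42) forces q42 = false.
Branch on q21: set q21 = true.
Unit clause (!q31) forces q31 = false.
Unit clause (q33) forces q33 = true.
Unit clause (!q41) forces q41 = false.
Unit clause (q43) forces q43 = true.
Now (!q43) is unsatisfied and unit — conflict.
So q21 must be the other value — set q21 = false.
Unit clause (q23) forces q23 = true.
Unit clause (!q13) forces q13 = false.
Unit clause (!q33) forces q33 = false.
Unit clause (q31) forces q31 = true.
Unit clause (!q41) forces q41 = false.
Unit clause (q43) forces q43 = true.
Now (!q43) is unsatisfied and unit — conflict.
Both values of q21 lead to a conflict.
So q12 must be the other value — set q12 = false.
Unit clause (q13) forces q13 = true.
Unit clause (!q23) forces q23 = false.
Unit clause (!q33) forces q33 = false.
Unit clause (!q43) forces q43 = false.
Branch on q21: set q21 = true.
Unit clause (!q31) forces q31 = false.
Unit clause (q32) forces q32 = true.
Unit clause (!q41) forces q41 = false.
Unit clause (q42) forces q42 = true.
Now (!q42) is unsatisfied and unit — conflict.
So q21 must be the other value — set q21 = false.
Unit clause (q22) forces q22 = true.
Unit clause (!q32) forces q32 = false.
Unit clause (q31) forces q31 = true.
Unit clause (!q41) forces q41 = false.
Unit clause (q42) forces q42 = true.
Now (!q42) is unsatisfied and unit — conflict.
Both values of q21 lead to a conflict.
Both values of q12 lead to a conflict.
So q11 must be the other value — set q11 = true.
Unit clause (!q21) forces q21 = false.
Unit clause (!q31) forces q31 = false.
Unit clause (!q41) forces q41 = false.
Branch on q22: set q22 = true.
Unit clause (!q12) forces q12 = false.
Unit clause (!q32) forces q32 = false.
Unit clause (q33) forces q33 = true.
Unit clause (!q42) forces q42 = false.
Unit clause (q43) forces q43 = true.
Now (!q43) is unsatisfied and unit — conflict.
So q22 must be the other value — set q22 = false.
Unit clause (q23) forces q23 = true.
Unit clause (!q13) forces q13 = false.
Unit clause (!q33) forces q33 = false.
Unit clause (q32) forces q32 = true.
Unit clause (!q12) forces q12 = false.
Unit clause (!q42) forces q42 = false.
Unit clause (q43) forces q43 = true.
Now (!q43) is unsatisfied and unit — conflict.
Both values of q22 lead to a conflict.
Both values of q11 lead to a conflict.
No assignment satisfies every clause.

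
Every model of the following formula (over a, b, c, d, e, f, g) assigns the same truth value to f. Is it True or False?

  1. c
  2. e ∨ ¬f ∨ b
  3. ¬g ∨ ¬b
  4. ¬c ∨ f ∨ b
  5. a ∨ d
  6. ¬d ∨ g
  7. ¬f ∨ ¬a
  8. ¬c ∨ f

Suppose f = False.
Unit clause (c) forces c = True.
That conflicts with the unit clause (¬c).
So every satisfying assignment has f = True.

True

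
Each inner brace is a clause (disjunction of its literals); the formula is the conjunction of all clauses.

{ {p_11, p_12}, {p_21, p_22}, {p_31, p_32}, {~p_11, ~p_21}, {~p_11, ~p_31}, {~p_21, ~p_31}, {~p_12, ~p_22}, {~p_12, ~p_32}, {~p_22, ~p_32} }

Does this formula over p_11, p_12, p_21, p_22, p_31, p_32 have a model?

No

Try p_11 = 1.
(~p_21) alone gives p_21 = 0.
(p_22) alone gives p_22 = 1.
(~p_31) alone gives p_31 = 0.
(p_32) alone gives p_32 = 1.
Now (~p_32) is unsatisfied and unit — conflict.
So p_11 must be the other value — set p_11 = 0.
(p_12) alone gives p_12 = 1.
(~p_22) alone gives p_22 = 0.
(p_21) alone gives p_21 = 1.
(~p_31) alone gives p_31 = 0.
(p_32) alone gives p_32 = 1.
Now (~p_32) is unsatisfied and unit — conflict.
Both values of p_11 lead to a conflict.
No assignment satisfies every clause.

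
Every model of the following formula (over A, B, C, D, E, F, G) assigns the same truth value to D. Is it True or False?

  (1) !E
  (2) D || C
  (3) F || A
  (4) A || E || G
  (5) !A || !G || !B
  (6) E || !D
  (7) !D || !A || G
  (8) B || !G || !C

Suppose D = true.
The clause (!E) is unit, so E = false.
That conflicts with the unit clause (E).
So every satisfying assignment has D = False.

False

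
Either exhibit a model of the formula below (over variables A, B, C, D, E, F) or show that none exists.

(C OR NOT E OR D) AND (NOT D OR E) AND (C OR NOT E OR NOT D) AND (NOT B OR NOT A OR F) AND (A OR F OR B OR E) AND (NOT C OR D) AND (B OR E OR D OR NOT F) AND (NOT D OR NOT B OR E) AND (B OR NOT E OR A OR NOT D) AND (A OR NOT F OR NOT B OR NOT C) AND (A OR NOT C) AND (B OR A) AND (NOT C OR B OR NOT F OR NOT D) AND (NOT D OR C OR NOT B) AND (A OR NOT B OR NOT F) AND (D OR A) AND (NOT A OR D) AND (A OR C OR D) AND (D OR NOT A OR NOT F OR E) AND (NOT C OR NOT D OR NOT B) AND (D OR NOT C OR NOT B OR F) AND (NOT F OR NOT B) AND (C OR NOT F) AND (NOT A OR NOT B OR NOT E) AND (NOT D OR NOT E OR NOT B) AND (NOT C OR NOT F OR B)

Case D = true:
Unit clause (E) forces E = true.
Unit clause (C) forces C = true.
Unit clause (A) forces A = true.
Unit clause (NOT B) forces B = false.
Unit clause (NOT F) forces F = false.
This assignment satisfies each clause.

A=true, B=false, C=true, D=true, E=true, F=false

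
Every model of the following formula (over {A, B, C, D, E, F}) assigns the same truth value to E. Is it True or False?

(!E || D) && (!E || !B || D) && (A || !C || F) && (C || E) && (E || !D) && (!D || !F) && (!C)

True

Suppose E = false.
The clause (C) is unit, so C = true.
Now (!C) is unsatisfied and unit — conflict.
So every satisfying assignment has E = True.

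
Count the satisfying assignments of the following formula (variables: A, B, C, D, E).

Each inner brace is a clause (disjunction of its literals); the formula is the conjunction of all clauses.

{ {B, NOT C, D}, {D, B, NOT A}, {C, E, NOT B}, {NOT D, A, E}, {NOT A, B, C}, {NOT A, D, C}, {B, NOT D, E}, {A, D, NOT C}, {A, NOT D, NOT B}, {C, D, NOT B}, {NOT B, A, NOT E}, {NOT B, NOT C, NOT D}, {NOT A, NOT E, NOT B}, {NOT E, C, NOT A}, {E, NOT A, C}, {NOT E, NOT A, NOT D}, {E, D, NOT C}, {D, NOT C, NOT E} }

4

There are 2^5 = 32 truth assignments over (A, B, C, D, E).
Split on B. With B = true, the clauses containing B are satisfied and NOT B drops from the rest; 0 of the 2^4 = 16 assignments to the other variables satisfy what remains.
With B = false, by the same count on the reduced clause set, 4 assignments work.
(One model: A=F, B=F, C=F, D=F, E=F.)
Total: 0 + 4 = 4.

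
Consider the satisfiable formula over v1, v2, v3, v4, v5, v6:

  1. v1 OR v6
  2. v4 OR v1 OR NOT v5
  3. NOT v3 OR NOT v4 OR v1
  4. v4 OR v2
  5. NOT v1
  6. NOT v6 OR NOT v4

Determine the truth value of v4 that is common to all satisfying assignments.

False

Suppose v4 = true.
From the singleton clause (NOT v1), v1 = false.
From the singleton clause (v6), v6 = true.
Now (NOT v6) is unsatisfied and unit — conflict.
So every satisfying assignment has v4 = False.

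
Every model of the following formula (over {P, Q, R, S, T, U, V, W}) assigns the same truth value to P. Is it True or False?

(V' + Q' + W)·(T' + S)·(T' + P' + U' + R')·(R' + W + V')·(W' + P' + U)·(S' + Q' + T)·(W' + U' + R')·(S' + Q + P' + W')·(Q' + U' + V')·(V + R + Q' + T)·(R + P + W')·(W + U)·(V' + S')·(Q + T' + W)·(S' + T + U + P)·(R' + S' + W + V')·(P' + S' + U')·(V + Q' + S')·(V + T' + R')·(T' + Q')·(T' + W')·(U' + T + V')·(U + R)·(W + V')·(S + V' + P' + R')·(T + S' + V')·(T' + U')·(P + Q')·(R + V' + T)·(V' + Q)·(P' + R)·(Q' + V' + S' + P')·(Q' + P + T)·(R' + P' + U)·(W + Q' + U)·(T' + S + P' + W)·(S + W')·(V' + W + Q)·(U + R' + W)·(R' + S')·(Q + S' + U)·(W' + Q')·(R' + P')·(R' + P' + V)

False

Suppose P = 1.
(R) alone gives R = 1.
That conflicts with the unit clause (R').
So every satisfying assignment has P = False.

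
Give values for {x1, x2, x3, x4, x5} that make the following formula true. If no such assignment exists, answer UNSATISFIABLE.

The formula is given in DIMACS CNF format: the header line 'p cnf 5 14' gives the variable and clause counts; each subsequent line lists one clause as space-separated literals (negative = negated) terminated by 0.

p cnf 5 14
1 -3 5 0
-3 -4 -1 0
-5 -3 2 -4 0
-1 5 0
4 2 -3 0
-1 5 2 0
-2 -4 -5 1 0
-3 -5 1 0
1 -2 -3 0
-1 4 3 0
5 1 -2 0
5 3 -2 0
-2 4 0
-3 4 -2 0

x1: False; x2: False; x3: False; x4: True; x5: False

Case x1 = False:
Case x3 = False:
Case x5 = False:
From the singleton clause (¬x2), x2 = False.
Every clause is now satisfied; x4 is unconstrained.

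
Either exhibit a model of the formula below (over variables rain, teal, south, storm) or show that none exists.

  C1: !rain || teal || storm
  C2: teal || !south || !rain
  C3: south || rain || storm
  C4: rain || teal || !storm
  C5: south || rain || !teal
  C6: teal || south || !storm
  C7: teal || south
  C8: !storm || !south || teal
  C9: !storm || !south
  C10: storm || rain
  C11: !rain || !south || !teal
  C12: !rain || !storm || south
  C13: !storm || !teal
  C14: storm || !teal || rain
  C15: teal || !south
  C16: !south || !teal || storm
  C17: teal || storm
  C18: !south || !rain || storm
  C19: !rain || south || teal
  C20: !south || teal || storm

Case teal = true:
(!storm) alone gives storm = false.
(rain) alone gives rain = true.
(!south) alone gives south = false.
All clauses are satisfied.

rain: true, teal: true, south: false, storm: false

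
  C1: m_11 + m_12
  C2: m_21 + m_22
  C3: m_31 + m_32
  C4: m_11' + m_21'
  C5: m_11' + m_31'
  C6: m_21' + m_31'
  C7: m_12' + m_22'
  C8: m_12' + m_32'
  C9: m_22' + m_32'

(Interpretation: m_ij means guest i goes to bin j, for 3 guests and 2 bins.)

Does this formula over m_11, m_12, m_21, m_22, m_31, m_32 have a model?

Unsatisfiable

Branch on m_11: set m_11 = 1.
The clause (m_21') is unit, so m_21 = 0.
The clause (m_22) is unit, so m_22 = 1.
The clause (m_31') is unit, so m_31 = 0.
The clause (m_32) is unit, so m_32 = 1.
Now (m_32') is unsatisfied and unit — conflict.
That branch fails; take m_11 = 0 instead.
The clause (m_12) is unit, so m_12 = 1.
The clause (m_22') is unit, so m_22 = 0.
The clause (m_21) is unit, so m_21 = 1.
The clause (m_31') is unit, so m_31 = 0.
The clause (m_32) is unit, so m_32 = 1.
Now (m_32') is unsatisfied and unit — conflict.
Neither m_11 = 1 nor m_11 = 0 works.
No assignment satisfies every clause.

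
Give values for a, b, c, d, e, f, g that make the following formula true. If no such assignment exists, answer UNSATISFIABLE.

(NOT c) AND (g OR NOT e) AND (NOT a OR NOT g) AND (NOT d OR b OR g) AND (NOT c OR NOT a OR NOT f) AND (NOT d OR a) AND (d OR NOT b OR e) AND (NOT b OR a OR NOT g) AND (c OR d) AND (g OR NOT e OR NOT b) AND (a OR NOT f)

The clause (NOT c) is unit, so c = false.
The clause (d) is unit, so d = true.
The clause (a) is unit, so a = true.
The clause (NOT g) is unit, so g = false.
The clause (NOT e) is unit, so e = false.
The clause (b) is unit, so b = true.
Every clause is now satisfied; f is unconstrained.

a=true; b=true; c=false; d=true; e=false; f=false; g=false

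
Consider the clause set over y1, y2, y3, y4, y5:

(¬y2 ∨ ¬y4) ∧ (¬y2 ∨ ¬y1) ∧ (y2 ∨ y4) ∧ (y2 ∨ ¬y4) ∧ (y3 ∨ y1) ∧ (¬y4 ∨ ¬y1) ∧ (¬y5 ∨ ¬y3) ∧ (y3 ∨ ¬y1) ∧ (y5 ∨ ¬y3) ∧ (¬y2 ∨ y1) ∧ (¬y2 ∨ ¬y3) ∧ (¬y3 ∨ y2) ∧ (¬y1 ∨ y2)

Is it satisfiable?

Branch on y2: set y2 = False.
(y4) alone gives y4 = True.
Now (¬y4) is unsatisfied and unit — conflict.
Undo y2 and try y2 = True.
(¬y4) alone gives y4 = False.
(¬y1) alone gives y1 = False.
Now (y1) is unsatisfied and unit — conflict.
Neither y2 = True nor y2 = False works.
No assignment satisfies every clause.

Unsatisfiable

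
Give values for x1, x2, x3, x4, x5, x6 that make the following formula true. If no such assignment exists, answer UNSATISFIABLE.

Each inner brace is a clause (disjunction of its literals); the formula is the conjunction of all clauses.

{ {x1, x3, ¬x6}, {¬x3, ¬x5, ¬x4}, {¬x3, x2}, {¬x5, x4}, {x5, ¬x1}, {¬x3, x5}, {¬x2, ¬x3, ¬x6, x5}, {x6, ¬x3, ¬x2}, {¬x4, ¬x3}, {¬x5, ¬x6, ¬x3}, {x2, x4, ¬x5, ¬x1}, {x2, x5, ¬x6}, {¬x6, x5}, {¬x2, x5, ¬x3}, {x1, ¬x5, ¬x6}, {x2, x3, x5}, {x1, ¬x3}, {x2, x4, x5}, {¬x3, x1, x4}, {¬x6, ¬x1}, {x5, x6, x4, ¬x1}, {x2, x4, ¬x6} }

Suppose x3 = False.
Suppose x1 = True.
From the singleton clause (x5), x5 = True.
From the singleton clause (x4), x4 = True.
From the singleton clause (¬x6), x6 = False.
All clauses hold; x2 can take either value.

x1 ↦ True, x2 ↦ True, x3 ↦ False, x4 ↦ True, x5 ↦ True, x6 ↦ False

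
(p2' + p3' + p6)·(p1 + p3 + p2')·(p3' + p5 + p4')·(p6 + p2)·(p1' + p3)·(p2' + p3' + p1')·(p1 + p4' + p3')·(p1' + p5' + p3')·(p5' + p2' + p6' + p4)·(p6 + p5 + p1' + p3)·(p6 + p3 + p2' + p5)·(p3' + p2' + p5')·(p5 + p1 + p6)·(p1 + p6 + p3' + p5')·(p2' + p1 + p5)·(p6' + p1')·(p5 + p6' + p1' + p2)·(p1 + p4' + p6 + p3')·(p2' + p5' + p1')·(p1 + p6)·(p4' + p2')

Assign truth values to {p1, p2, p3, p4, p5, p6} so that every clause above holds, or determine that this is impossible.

p1 ↦ 0; p2 ↦ 0; p3 ↦ 1; p4 ↦ 0; p5 ↦ 1; p6 ↦ 1

Branch on p6: set p6 = 1.
The clause (p1') is unit, so p1 = 0.
Branch on p3: set p3 = 1.
The clause (p4') is unit, so p4 = 0.
Branch on p5: set p5 = 1.
The clause (p2') is unit, so p2 = 0.
This assignment satisfies each clause.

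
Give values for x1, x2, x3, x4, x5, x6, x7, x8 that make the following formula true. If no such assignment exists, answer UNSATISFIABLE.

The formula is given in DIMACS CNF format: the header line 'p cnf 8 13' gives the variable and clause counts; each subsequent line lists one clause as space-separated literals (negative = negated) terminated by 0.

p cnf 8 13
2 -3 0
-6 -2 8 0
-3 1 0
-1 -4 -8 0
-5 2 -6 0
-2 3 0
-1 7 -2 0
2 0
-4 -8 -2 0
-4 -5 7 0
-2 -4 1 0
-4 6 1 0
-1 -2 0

UNSATISFIABLE

(x2) alone gives x2 = True.
(x3) alone gives x3 = True.
(x1) alone gives x1 = True.
Now (¬x1) is unsatisfied and unit — conflict.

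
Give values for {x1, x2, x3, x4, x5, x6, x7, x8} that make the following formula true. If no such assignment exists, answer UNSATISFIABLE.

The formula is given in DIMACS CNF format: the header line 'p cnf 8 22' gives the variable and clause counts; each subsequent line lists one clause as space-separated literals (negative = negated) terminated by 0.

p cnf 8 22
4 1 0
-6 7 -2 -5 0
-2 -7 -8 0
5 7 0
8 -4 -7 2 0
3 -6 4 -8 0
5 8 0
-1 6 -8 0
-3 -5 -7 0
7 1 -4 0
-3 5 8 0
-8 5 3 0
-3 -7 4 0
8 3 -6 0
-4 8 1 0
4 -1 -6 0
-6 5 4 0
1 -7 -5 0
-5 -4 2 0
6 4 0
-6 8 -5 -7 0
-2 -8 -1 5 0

Suppose x4 = True.
Suppose x5 = False.
From the singleton clause (x7), x7 = True.
From the singleton clause (x8), x8 = True.
From the singleton clause (¬x2), x2 = False.
From the singleton clause (x3), x3 = True.
Suppose x1 = False.
All clauses hold; x6 can take either value.

x1: False, x2: False, x3: True, x4: True, x5: False, x6: True, x7: True, x8: True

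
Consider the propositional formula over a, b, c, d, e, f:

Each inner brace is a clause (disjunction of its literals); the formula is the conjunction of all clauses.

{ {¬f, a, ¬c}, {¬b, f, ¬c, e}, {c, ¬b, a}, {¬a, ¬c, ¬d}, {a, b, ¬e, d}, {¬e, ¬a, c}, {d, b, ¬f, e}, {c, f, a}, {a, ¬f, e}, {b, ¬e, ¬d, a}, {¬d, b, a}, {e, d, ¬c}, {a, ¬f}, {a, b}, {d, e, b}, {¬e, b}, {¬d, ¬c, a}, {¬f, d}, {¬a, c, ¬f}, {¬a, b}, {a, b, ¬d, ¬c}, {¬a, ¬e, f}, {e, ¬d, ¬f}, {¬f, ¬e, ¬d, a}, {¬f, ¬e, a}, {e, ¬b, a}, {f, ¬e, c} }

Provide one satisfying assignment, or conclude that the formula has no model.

a ↦ True, b ↦ True, c ↦ False, d ↦ True, e ↦ False, f ↦ False

Suppose a = True.
From the singleton clause (b), b = True.
Suppose c = False.
From the singleton clause (¬e), e = False.
From the singleton clause (¬f), f = False.
No clause remains; d is free.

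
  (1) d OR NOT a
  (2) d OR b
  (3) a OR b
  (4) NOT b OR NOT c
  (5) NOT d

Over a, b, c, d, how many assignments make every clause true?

There are 2^4 = 16 truth assignments over (a, b, c, d).
Check each against the 5 clauses (columns in the order a, b, c, d):
  F F F F  ✗ fails (d OR b)
  F F F T  ✗ fails (a OR b)
  F F T F  ✗ fails (d OR b)
  F F T T  ✗ fails (a OR b)
  F T F F  ✓ satisfies all
  F T F T  ✗ fails (NOT d)
  F T T F  ✗ fails (NOT b OR NOT c)
  F T T T  ✗ fails (NOT b OR NOT c)
  T F F F  ✗ fails (d OR NOT a)
  T F F T  ✗ fails (NOT d)
  T F T F  ✗ fails (d OR NOT a)
  T F T T  ✗ fails (NOT d)
  T T F F  ✗ fails (d OR NOT a)
  T T F T  ✗ fails (NOT d)
  T T T F  ✗ fails (d OR NOT a)
  T T T T  ✗ fails (NOT b OR NOT c)
1 of the 16 rows is a model.

1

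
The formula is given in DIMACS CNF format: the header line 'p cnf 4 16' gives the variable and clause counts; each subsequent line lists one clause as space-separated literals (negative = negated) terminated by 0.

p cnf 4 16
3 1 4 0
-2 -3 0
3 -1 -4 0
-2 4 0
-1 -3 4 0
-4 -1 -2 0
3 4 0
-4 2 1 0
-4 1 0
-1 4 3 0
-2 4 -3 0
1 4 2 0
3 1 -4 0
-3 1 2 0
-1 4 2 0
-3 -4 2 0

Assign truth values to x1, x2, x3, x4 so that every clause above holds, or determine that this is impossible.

UNSATISFIABLE

Suppose x2 = False.
Suppose x3 = True.
Unit clause (x1) forces x1 = True.
Unit clause (x4) forces x4 = True.
Now (¬x4) is unsatisfied and unit — conflict.
Undo x3 and try x3 = False.
Unit clause (x4) forces x4 = True.
Unit clause (¬x1) forces x1 = False.
Now (x1) is unsatisfied and unit — conflict.
Both values of x3 lead to a conflict.
Undo x2 and try x2 = True.
Unit clause (¬x3) forces x3 = False.
Unit clause (x4) forces x4 = True.
Unit clause (¬x1) forces x1 = False.
Now (x1) is unsatisfied and unit — conflict.
Both values of x2 lead to a conflict.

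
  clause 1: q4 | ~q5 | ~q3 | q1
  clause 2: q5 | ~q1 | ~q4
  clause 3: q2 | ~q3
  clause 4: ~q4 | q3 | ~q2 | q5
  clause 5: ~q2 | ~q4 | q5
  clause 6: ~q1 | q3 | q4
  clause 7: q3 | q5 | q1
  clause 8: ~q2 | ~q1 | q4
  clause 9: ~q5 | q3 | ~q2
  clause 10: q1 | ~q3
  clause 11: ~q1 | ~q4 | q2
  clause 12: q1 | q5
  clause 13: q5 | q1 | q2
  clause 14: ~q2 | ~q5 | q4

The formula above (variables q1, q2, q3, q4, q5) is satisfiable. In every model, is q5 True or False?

True

Suppose q5 = 0.
(q1) alone gives q1 = 1.
(~q4) alone gives q4 = 0.
(q3) alone gives q3 = 1.
(q2) alone gives q2 = 1.
That conflicts with the unit clause (~q2).
So every satisfying assignment has q5 = True.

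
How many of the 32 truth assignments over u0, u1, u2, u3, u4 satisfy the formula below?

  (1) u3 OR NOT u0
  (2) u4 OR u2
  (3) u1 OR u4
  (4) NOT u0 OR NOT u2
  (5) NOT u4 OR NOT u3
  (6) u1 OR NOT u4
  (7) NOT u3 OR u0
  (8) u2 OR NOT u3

3

There are 2^5 = 32 truth assignments over (u0, u1, u2, u3, u4).
Split on u0. With u0 = true, the clauses containing u0 are satisfied and NOT u0 drops from the rest; 0 of the 2^4 = 16 assignments to the other variables satisfy what remains.
With u0 = false, by the same count on the reduced clause set, 3 assignments work.
Total: 0 + 3 = 3.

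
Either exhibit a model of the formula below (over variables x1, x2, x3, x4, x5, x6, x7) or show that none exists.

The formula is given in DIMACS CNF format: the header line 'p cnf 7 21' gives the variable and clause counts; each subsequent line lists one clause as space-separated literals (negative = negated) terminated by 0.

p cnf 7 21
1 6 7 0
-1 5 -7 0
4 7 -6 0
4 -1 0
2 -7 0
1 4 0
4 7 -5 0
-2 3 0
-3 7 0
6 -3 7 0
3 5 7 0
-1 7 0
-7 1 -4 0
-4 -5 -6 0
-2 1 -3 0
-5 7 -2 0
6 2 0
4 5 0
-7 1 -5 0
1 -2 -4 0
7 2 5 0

x1: True,  x2: True,  x3: True,  x4: True,  x5: True,  x6: False,  x7: True

Try x4 = True.
Try x2 = True.
(x3) alone gives x3 = True.
(x7) alone gives x7 = True.
(x1) alone gives x1 = True.
(x5) alone gives x5 = True.
(¬x6) alone gives x6 = False.
This assignment satisfies each clause.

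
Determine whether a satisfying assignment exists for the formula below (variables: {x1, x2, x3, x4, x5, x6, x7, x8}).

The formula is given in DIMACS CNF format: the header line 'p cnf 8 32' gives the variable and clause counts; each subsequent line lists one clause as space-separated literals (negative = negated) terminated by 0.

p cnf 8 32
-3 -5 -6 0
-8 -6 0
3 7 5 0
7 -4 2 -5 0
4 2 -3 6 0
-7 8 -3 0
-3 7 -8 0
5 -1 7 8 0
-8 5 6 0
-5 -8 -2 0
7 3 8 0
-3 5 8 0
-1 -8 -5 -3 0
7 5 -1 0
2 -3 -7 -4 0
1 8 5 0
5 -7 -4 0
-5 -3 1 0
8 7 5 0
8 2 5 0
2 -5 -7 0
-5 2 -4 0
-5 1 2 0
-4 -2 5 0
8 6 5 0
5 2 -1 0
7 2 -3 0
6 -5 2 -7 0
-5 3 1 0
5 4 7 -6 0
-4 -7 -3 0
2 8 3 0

Satisfiable

Case x8 = False:
Case x7 = True:
From the singleton clause (¬x3), x3 = False.
From the singleton clause (x2), x2 = True.
Case x1 = True:
Case x5 = False:
From the singleton clause (¬x4), x4 = False.
From the singleton clause (x6), x6 = True.
Every clause now holds.
A satisfying assignment: x1 ↦ True; x2 ↦ True; x3 ↦ False; x4 ↦ False; x5 ↦ False; x6 ↦ True; x7 ↦ True; x8 ↦ False.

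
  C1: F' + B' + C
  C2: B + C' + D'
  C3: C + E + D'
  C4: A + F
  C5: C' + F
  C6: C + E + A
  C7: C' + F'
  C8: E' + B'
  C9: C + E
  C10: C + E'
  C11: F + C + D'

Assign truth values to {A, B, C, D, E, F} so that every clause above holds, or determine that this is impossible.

Try A = 1.
Try C = 0.
Unit clause (E) forces E = 1.
But (E') is also a unit clause — contradiction.
So C must be the other value — set C = 1.
Unit clause (F) forces F = 1.
But (F') is also a unit clause — contradiction.
Either choice for C ends in contradiction.
So A must be the other value — set A = 0.
Unit clause (F) forces F = 1.
Unit clause (C') forces C = 0.
Unit clause (B') forces B = 0.
Unit clause (E) forces E = 1.
But (E') is also a unit clause — contradiction.
Either choice for A ends in contradiction.

UNSATISFIABLE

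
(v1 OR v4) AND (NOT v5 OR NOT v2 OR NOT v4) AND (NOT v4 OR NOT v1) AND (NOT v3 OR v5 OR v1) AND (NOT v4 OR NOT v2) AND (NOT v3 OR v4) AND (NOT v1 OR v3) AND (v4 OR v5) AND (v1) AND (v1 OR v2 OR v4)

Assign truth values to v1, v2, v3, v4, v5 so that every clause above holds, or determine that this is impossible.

UNSATISFIABLE

The clause (v1) is unit, so v1 = true.
The clause (NOT v4) is unit, so v4 = false.
The clause (NOT v3) is unit, so v3 = false.
That conflicts with the unit clause (v3).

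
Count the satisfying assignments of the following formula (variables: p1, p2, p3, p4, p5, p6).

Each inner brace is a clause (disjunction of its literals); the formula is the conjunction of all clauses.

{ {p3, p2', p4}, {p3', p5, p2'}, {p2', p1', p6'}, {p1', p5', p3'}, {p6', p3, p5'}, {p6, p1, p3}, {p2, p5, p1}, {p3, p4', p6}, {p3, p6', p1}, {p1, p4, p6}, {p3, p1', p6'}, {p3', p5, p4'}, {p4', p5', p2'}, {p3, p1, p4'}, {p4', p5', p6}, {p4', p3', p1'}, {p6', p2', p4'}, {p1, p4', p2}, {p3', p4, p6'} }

3

There are 2^6 = 64 truth assignments over (p1, p2, p3, p4, p5, p6).
Split on p5. With p5 = 1, the clauses containing p5 are satisfied and p5' drops from the rest; 1 of the 2^5 = 32 assignments to the other variables satisfy what remains.
With p5 = 0, by the same count on the reduced clause set, 2 assignments work.
(One model: p1=T, p2=F, p3=F, p4=F, p5=F, p6=F.)
Total: 1 + 2 = 3.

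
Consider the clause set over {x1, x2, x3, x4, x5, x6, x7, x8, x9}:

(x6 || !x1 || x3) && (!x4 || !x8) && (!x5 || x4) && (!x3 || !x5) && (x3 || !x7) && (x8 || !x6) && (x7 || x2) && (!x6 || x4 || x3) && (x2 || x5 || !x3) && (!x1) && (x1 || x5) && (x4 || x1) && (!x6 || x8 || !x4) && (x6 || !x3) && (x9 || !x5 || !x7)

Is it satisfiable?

Satisfiable

(!x1) alone gives x1 = false.
(x5) alone gives x5 = true.
(x4) alone gives x4 = true.
(!x8) alone gives x8 = false.
(!x3) alone gives x3 = false.
(!x7) alone gives x7 = false.
(!x6) alone gives x6 = false.
(x2) alone gives x2 = true.
All clauses hold; x9 can take either value.
A satisfying assignment: x1: false; x2: true; x3: false; x4: true; x5: true; x6: false; x7: false; x8: false; x9: false.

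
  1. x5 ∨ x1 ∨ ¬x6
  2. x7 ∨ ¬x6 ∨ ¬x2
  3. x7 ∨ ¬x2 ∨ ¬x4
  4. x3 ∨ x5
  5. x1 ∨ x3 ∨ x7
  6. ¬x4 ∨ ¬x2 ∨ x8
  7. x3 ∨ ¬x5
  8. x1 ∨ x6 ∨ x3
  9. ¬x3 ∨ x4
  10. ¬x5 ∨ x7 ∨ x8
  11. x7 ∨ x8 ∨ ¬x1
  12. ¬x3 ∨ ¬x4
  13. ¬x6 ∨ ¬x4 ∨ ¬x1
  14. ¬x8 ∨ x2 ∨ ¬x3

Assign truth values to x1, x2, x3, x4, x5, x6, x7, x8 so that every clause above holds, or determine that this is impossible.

Case x3 = True:
(x4) alone gives x4 = True.
Now (¬x4) is unsatisfied and unit — conflict.
Undo x3 and try x3 = False.
(x5) alone gives x5 = True.
Now (¬x5) is unsatisfied and unit — conflict.
Either choice for x3 ends in contradiction.

UNSATISFIABLE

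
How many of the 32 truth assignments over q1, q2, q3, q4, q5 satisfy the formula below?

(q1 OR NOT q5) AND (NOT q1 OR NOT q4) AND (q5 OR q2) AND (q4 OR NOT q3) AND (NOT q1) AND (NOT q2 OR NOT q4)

1

There are 2^5 = 32 truth assignments over (q1, q2, q3, q4, q5).
Split on q2. With q2 = true, the clauses containing q2 are satisfied and NOT q2 drops from the rest; 1 of the 2^4 = 16 assignments to the other variables satisfy what remains.
With q2 = false, by the same count on the reduced clause set, 0 assignments work.
(One model: q1=F, q2=T, q3=F, q4=F, q5=F.)
Total: 1 + 0 = 1.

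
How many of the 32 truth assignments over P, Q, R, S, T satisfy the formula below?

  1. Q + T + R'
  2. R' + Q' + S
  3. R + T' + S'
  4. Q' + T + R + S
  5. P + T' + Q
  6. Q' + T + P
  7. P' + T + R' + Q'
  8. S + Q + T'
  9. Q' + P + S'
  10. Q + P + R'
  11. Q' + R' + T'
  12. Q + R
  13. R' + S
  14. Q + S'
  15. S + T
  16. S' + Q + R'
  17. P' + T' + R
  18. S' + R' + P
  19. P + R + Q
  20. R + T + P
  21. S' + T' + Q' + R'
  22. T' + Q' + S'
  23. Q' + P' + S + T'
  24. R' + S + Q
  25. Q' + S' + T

1

There are 2^5 = 32 truth assignments over (P, Q, R, S, T).
Split on Q. With Q = 1, the clauses containing Q are satisfied and Q' drops from the rest; 1 of the 2^4 = 16 assignments to the other variables satisfy what remains.
With Q = 0, by the same count on the reduced clause set, 0 assignments work.
(One model: P=F, Q=T, R=F, S=F, T=T.)
Total: 1 + 0 = 1.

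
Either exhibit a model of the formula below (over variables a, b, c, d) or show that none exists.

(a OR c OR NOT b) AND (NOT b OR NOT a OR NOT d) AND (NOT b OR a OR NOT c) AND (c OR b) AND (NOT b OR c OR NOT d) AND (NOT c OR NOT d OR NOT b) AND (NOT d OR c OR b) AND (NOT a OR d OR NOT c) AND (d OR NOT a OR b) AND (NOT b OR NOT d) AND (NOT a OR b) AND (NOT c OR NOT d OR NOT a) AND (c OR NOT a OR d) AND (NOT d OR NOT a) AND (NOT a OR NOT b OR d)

a ↦ false; b ↦ false; c ↦ true; d ↦ true

Branch on c: set c = true.
Branch on b: set b = false.
The clause (NOT a) is unit, so a = false.
No clause remains; d is free.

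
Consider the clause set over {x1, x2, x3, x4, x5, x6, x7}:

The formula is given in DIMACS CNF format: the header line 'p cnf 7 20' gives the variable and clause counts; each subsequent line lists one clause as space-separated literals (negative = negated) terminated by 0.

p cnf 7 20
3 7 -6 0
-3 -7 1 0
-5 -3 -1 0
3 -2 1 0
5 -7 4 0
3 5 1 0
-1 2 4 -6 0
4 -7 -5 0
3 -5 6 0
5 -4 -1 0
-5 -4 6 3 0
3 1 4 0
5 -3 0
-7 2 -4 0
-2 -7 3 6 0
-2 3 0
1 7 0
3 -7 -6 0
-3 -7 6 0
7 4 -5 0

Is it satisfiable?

Suppose x5 = False.
(¬x3) alone gives x3 = False.
(x1) alone gives x1 = True.
(¬x4) alone gives x4 = False.
(¬x7) alone gives x7 = False.
(¬x6) alone gives x6 = False.
(¬x2) alone gives x2 = False.
This assignment satisfies each clause.
A satisfying assignment: x1 ↦ True; x2 ↦ False; x3 ↦ False; x4 ↦ False; x5 ↦ False; x6 ↦ False; x7 ↦ False.

Satisfiable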